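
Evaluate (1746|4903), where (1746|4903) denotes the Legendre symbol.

1

Factor out 2: 1746 = 2·873. Since 4903 ≡ 7 (mod 8), (2|4903) = +1. Now have (873|4903).
873 ≡ 1 (mod 4), so quadratic reciprocity gives (873|4903) = (4903|873). Reduce: 4903 ≡ 538 (mod 873). Now have (538|873).
Factor out 2: 538 = 2·269. Since 873 ≡ 1 (mod 8), (2|873) = +1. Now have (269|873).
269 ≡ 1 (mod 4), so quadratic reciprocity gives (269|873) = (873|269). Reduce: 873 ≡ 66 (mod 269). Now have (66|269).
Factor out 2: 66 = 2·33. Since 269 ≡ 5 (mod 8), (2|269) = -1. Now have -(33|269).
33 ≡ 1 (mod 4), so quadratic reciprocity gives (33|269) = (269|33). Reduce: 269 ≡ 5 (mod 33). Now have -(5|33).
5 ≡ 1 (mod 4), so quadratic reciprocity gives (5|33) = (33|5). Reduce: 33 ≡ 3 (mod 5). Now have -(3|5).
5 ≡ 1 (mod 4), so quadratic reciprocity gives (3|5) = (5|3). Reduce: 5 ≡ 2 (mod 3). Now have -(2|3).
Factor out 2: 2 = 2. Since 3 ≡ 3 (mod 8), (2|3) = -1. Now have (1|3).
(1|3) = 1. Collecting the sign factors: 1.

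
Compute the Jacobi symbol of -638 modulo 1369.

Reduce the numerator: -638 ≡ 731 (mod 1369), so (-638/1369) = (731/1369).
1369 ≡ 1 (mod 4), so quadratic reciprocity gives (731/1369) = (1369/731). Reduce: 1369 ≡ 638 (mod 731). Now have (638/731).
Factor out 2: 638 = 2·319. Since 731 ≡ 3 (mod 8), (2/731) = -1. Now have -(319/731).
Both 319 ≡ 3 and 731 ≡ 3 (mod 4), so reciprocity gives (319/731) = -(731/319). Reduce: 731 ≡ 93 (mod 319). Now have (93/319).
93 ≡ 1 (mod 4), so quadratic reciprocity gives (93/319) = (319/93). Reduce: 319 ≡ 40 (mod 93). Now have (40/93).
Factor out 2: 40 = 2^3·5. Since 93 ≡ 5 (mod 8), (2/93) = -1, and (2/93)^3 = -1. Now have -(5/93).
5 ≡ 1 (mod 4), so quadratic reciprocity gives (5/93) = (93/5). Reduce: 93 ≡ 3 (mod 5). Now have -(3/5).
5 ≡ 1 (mod 4), so quadratic reciprocity gives (3/5) = (5/3). Reduce: 5 ≡ 2 (mod 3). Now have -(2/3).
Factor out 2: 2 = 2. Since 3 ≡ 3 (mod 8), (2/3) = -1. Now have (1/3).
(1/3) = 1. Collecting the sign factors: 1.

1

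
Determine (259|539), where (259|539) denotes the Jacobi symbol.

Both 259 ≡ 3 and 539 ≡ 3 (mod 4), so reciprocity gives (259|539) = -(539|259). Reduce: 539 ≡ 21 (mod 259). Now have -(21|259).
21 ≡ 1 (mod 4), so quadratic reciprocity gives (21|259) = (259|21). Reduce: 259 ≡ 7 (mod 21). Now have -(7|21).
21 ≡ 1 (mod 4), so quadratic reciprocity gives (7|21) = (21|7). Reduce: 21 ≡ 0 (mod 7). Now have -(0|7).
The numerator is now 0 with denominator 7 > 1: the symbol is 0.

0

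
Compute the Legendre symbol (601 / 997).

(601 / 997)
  = (997 / 601)    [QR: 601 ≡ 1 mod 4, sign kept]
  = (396 / 601)    [997 ≡ 396 mod 601]
  = (99 / 601)    [601 ≡ 1 mod 8 ⇒ (2 / 601)^2 = +1]
  = (601 / 99)    [QR: 601 ≡ 1 mod 4, sign kept]
  = (7 / 99)    [601 ≡ 7 mod 99]
  = -(99 / 7)    [QR: both ≡ 3 mod 4, sign flips]
  = -(1 / 7)    [99 ≡ 1 mod 7]
  = -1    [(1 / 7) = 1]

-1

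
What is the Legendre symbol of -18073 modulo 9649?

Pull out -1: (-18073 / 9649) = (-1 / 9649)·(18073 / 9649). Since 9649 ≡ 1 (mod 4), (-1 / 9649) = +1. Now have (18073 / 9649).
Reduce the numerator: 18073 ≡ 8424 (mod 9649), so (18073 / 9649) = (8424 / 9649).
Factor out 2: 8424 = 2^3·1053. Since 9649 ≡ 1 (mod 8), (2 / 9649) = +1, and (2 / 9649)^3 = +1. Now have (1053 / 9649).
1053 ≡ 1 (mod 4), so quadratic reciprocity gives (1053 / 9649) = (9649 / 1053). Reduce: 9649 ≡ 172 (mod 1053). Now have (172 / 1053).
Factor out 2: 172 = 2^2·43. Since 1053 ≡ 5 (mod 8), (2 / 1053) = -1, and (2 / 1053)^2 = +1. Now have (43 / 1053).
1053 ≡ 1 (mod 4), so quadratic reciprocity gives (43 / 1053) = (1053 / 43). Reduce: 1053 ≡ 21 (mod 43). Now have (21 / 43).
21 ≡ 1 (mod 4), so quadratic reciprocity gives (21 / 43) = (43 / 21). Reduce: 43 ≡ 1 (mod 21). Now have (1 / 21).
(1 / 21) = 1. Collecting the sign factors: 1.

1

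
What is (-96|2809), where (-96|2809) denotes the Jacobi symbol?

(-96|2809)
  = (96|2809)    [2809 ≡ 1 mod 4 ⇒ (-1|2809) = +1]
  = (3|2809)    [2809 ≡ 1 mod 8 ⇒ (2|2809)^5 = +1]
  = (2809|3)    [QR: 2809 ≡ 1 mod 4, sign kept]
  = (1|3)    [2809 ≡ 1 mod 3]
  = 1    [(1|3) = 1]

1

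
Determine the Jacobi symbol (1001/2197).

(1001/2197)
  = (2197/1001)    [QR: 1001 ≡ 1 mod 4, sign kept]
  = (195/1001)    [2197 ≡ 195 mod 1001]
  = (1001/195)    [QR: 1001 ≡ 1 mod 4, sign kept]
  = (26/195)    [1001 ≡ 26 mod 195]
  = -(13/195)    [195 ≡ 3 mod 8 ⇒ (2/195) = -1]
  = -(195/13)    [QR: 13 ≡ 1 mod 4, sign kept]
  = -(0/13)    [195 ≡ 0 mod 13]
  = 0    [numerator 0, gcd > 1]

0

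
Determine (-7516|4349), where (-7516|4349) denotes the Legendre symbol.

Pull out -1: (-7516|4349) = (-1|4349)·(7516|4349). Since 4349 ≡ 1 (mod 4), (-1|4349) = +1. Now have (7516|4349).
Reduce the numerator: 7516 ≡ 3167 (mod 4349), so (7516|4349) = (3167|4349).
4349 ≡ 1 (mod 4), so quadratic reciprocity gives (3167|4349) = (4349|3167). Reduce: 4349 ≡ 1182 (mod 3167). Now have (1182|3167).
Factor out 2: 1182 = 2·591. Since 3167 ≡ 7 (mod 8), (2|3167) = +1. Now have (591|3167).
Both 591 ≡ 3 and 3167 ≡ 3 (mod 4), so reciprocity gives (591|3167) = -(3167|591). Reduce: 3167 ≡ 212 (mod 591). Now have -(212|591).
Factor out 2: 212 = 2^2·53. Since 591 ≡ 7 (mod 8), (2|591) = +1, and (2|591)^2 = +1. Now have -(53|591).
53 ≡ 1 (mod 4), so quadratic reciprocity gives (53|591) = (591|53). Reduce: 591 ≡ 8 (mod 53). Now have -(8|53).
Factor out 2: 8 = 2^3. Since 53 ≡ 5 (mod 8), (2|53) = -1, and (2|53)^3 = -1. Now have (1|53).
(1|53) = 1. Collecting the sign factors: 1.

1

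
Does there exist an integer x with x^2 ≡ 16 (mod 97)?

yes

(16|97)
  = (1|97)    [97 ≡ 1 mod 8 ⇒ (2|97)^4 = +1]
  = 1    [(1|97) = 1]
The Legendre symbol is 1, so x^2 ≡ 16 (mod 97) has solution.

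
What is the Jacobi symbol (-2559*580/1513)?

-1

By multiplicativity, (-2559·580/1513) = (-2559/1513)·(580/1513).
First factor (-2559/1513):
Pull out -1: (-2559/1513) = (-1/1513)·(2559/1513). Since 1513 ≡ 1 (mod 4), (-1/1513) = +1. Now have (2559/1513).
Reduce the numerator: 2559 ≡ 1046 (mod 1513), so (2559/1513) = (1046/1513).
Factor out 2: 1046 = 2·523. Since 1513 ≡ 1 (mod 8), (2/1513) = +1. Now have (523/1513).
1513 ≡ 1 (mod 4), so quadratic reciprocity gives (523/1513) = (1513/523). Reduce: 1513 ≡ 467 (mod 523). Now have (467/523).
Both 467 ≡ 3 and 523 ≡ 3 (mod 4), so reciprocity gives (467/523) = -(523/467). Reduce: 523 ≡ 56 (mod 467). Now have -(56/467).
Factor out 2: 56 = 2^3·7. Since 467 ≡ 3 (mod 8), (2/467) = -1, and (2/467)^3 = -1. Now have (7/467).
Both 7 ≡ 3 and 467 ≡ 3 (mod 4), so reciprocity gives (7/467) = -(467/7). Reduce: 467 ≡ 5 (mod 7). Now have -(5/7).
5 ≡ 1 (mod 4), so quadratic reciprocity gives (5/7) = (7/5). Reduce: 7 ≡ 2 (mod 5). Now have -(2/5).
Factor out 2: 2 = 2. Since 5 ≡ 5 (mod 8), (2/5) = -1. Now have (1/5).
(1/5) = 1. Collecting the sign factors: 1.
Second factor (580/1513):
Factor out 2: 580 = 2^2·145. Since 1513 ≡ 1 (mod 8), (2/1513) = +1, and (2/1513)^2 = +1. Now have (145/1513).
145 ≡ 1 (mod 4), so quadratic reciprocity gives (145/1513) = (1513/145). Reduce: 1513 ≡ 63 (mod 145). Now have (63/145).
145 ≡ 1 (mod 4), so quadratic reciprocity gives (63/145) = (145/63). Reduce: 145 ≡ 19 (mod 63). Now have (19/63).
Both 19 ≡ 3 and 63 ≡ 3 (mod 4), so reciprocity gives (19/63) = -(63/19). Reduce: 63 ≡ 6 (mod 19). Now have -(6/19).
Factor out 2: 6 = 2·3. Since 19 ≡ 3 (mod 8), (2/19) = -1. Now have (3/19).
Both 3 ≡ 3 and 19 ≡ 3 (mod 4), so reciprocity gives (3/19) = -(19/3). Reduce: 19 ≡ 1 (mod 3). Now have -(1/3).
(1/3) = 1. Collecting the sign factors: -1.
Product: (1)·(-1) = -1.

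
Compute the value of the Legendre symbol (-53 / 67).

(-53 / 67)
  = (14 / 67)    [-53 ≡ 14 mod 67]
  = -(7 / 67)    [67 ≡ 3 mod 8 ⇒ (2 / 67) = -1]
  = (67 / 7)    [QR: both ≡ 3 mod 4, sign flips]
  = (4 / 7)    [67 ≡ 4 mod 7]
  = (1 / 7)    [7 ≡ 7 mod 8 ⇒ (2 / 7)^2 = +1]
  = 1    [(1 / 7) = 1]

1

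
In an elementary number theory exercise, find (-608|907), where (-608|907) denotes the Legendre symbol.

1

Reduce the numerator: -608 ≡ 299 (mod 907), so (-608|907) = (299|907).
Both 299 ≡ 3 and 907 ≡ 3 (mod 4), so reciprocity gives (299|907) = -(907|299). Reduce: 907 ≡ 10 (mod 299). Now have -(10|299).
Factor out 2: 10 = 2·5. Since 299 ≡ 3 (mod 8), (2|299) = -1. Now have (5|299).
5 ≡ 1 (mod 4), so quadratic reciprocity gives (5|299) = (299|5). Reduce: 299 ≡ 4 (mod 5). Now have (4|5).
Factor out 2: 4 = 2^2. Since 5 ≡ 5 (mod 8), (2|5) = -1, and (2|5)^2 = +1. Now have (1|5).
(1|5) = 1. Collecting the sign factors: 1.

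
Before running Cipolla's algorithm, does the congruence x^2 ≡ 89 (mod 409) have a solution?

(89/409)
  = (409/89)    [QR: 89 ≡ 1 mod 4, sign kept]
  = (53/89)    [409 ≡ 53 mod 89]
  = (89/53)    [QR: 53 ≡ 1 mod 4, sign kept]
  = (36/53)    [89 ≡ 36 mod 53]
  = (9/53)    [53 ≡ 5 mod 8 ⇒ (2/53)^2 = +1]
  = (53/9)    [QR: 9 ≡ 1 mod 4, sign kept]
  = (8/9)    [53 ≡ 8 mod 9]
  = (1/9)    [9 ≡ 1 mod 8 ⇒ (2/9)^3 = +1]
  = 1    [(1/9) = 1]
(89/409) = 1, and 409 is prime, so 89 is a quadratic residue mod 409.

yes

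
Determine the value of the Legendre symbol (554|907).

(554|907)
  = -(277|907)    [907 ≡ 3 mod 8 ⇒ (2|907) = -1]
  = -(907|277)    [QR: 277 ≡ 1 mod 4, sign kept]
  = -(76|277)    [907 ≡ 76 mod 277]
  = -(19|277)    [277 ≡ 5 mod 8 ⇒ (2|277)^2 = +1]
  = -(277|19)    [QR: 277 ≡ 1 mod 4, sign kept]
  = -(11|19)    [277 ≡ 11 mod 19]
  = (19|11)    [QR: both ≡ 3 mod 4, sign flips]
  = (8|11)    [19 ≡ 8 mod 11]
  = -(1|11)    [11 ≡ 3 mod 8 ⇒ (2|11)^3 = -1]
  = -1    [(1|11) = 1]

-1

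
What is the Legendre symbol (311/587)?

Both 311 ≡ 3 and 587 ≡ 3 (mod 4), so reciprocity gives (311/587) = -(587/311). Reduce: 587 ≡ 276 (mod 311). Now have -(276/311).
Factor out 2: 276 = 2^2·69. Since 311 ≡ 7 (mod 8), (2/311) = +1, and (2/311)^2 = +1. Now have -(69/311).
69 ≡ 1 (mod 4), so quadratic reciprocity gives (69/311) = (311/69). Reduce: 311 ≡ 35 (mod 69). Now have -(35/69).
69 ≡ 1 (mod 4), so quadratic reciprocity gives (35/69) = (69/35). Reduce: 69 ≡ 34 (mod 35). Now have -(34/35).
Factor out 2: 34 = 2·17. Since 35 ≡ 3 (mod 8), (2/35) = -1. Now have (17/35).
17 ≡ 1 (mod 4), so quadratic reciprocity gives (17/35) = (35/17). Reduce: 35 ≡ 1 (mod 17). Now have (1/17).
(1/17) = 1. Collecting the sign factors: 1.

1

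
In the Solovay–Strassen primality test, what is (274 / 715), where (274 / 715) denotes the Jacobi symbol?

(274 / 715)
  = -(137 / 715)    [715 ≡ 3 mod 8 ⇒ (2 / 715) = -1]
  = -(715 / 137)    [QR: 137 ≡ 1 mod 4, sign kept]
  = -(30 / 137)    [715 ≡ 30 mod 137]
  = -(15 / 137)    [137 ≡ 1 mod 8 ⇒ (2 / 137) = +1]
  = -(137 / 15)    [QR: 137 ≡ 1 mod 4, sign kept]
  = -(2 / 15)    [137 ≡ 2 mod 15]
  = -(1 / 15)    [15 ≡ 7 mod 8 ⇒ (2 / 15) = +1]
  = -1    [(1 / 15) = 1]

-1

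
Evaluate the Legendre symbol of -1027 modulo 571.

Pull out -1: (-1027|571) = (-1|571)·(1027|571). Since 571 ≡ 3 (mod 4), (-1|571) = -1. Now have -(1027|571).
Reduce the numerator: 1027 ≡ 456 (mod 571), so (1027|571) = (456|571).
Factor out 2: 456 = 2^3·57. Since 571 ≡ 3 (mod 8), (2|571) = -1, and (2|571)^3 = -1. Now have (57|571).
57 ≡ 1 (mod 4), so quadratic reciprocity gives (57|571) = (571|57). Reduce: 571 ≡ 1 (mod 57). Now have (1|57).
(1|57) = 1. Collecting the sign factors: 1.

1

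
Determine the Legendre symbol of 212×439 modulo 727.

By multiplicativity, (212·439|727) = (212|727)·(439|727).
First factor (212|727):
(212|727)
  = (53|727)    [727 ≡ 7 mod 8 ⇒ (2|727)^2 = +1]
  = (727|53)    [QR: 53 ≡ 1 mod 4, sign kept]
  = (38|53)    [727 ≡ 38 mod 53]
  = -(19|53)    [53 ≡ 5 mod 8 ⇒ (2|53) = -1]
  = -(53|19)    [QR: 53 ≡ 1 mod 4, sign kept]
  = -(15|19)    [53 ≡ 15 mod 19]
  = (19|15)    [QR: both ≡ 3 mod 4, sign flips]
  = (4|15)    [19 ≡ 4 mod 15]
  = (1|15)    [15 ≡ 7 mod 8 ⇒ (2|15)^2 = +1]
  = 1    [(1|15) = 1]
Second factor (439|727):
(439|727)
  = -(727|439)    [QR: both ≡ 3 mod 4, sign flips]
  = -(288|439)    [727 ≡ 288 mod 439]
  = -(9|439)    [439 ≡ 7 mod 8 ⇒ (2|439)^5 = +1]
  = -(439|9)    [QR: 9 ≡ 1 mod 4, sign kept]
  = -(7|9)    [439 ≡ 7 mod 9]
  = -(9|7)    [QR: 9 ≡ 1 mod 4, sign kept]
  = -(2|7)    [9 ≡ 2 mod 7]
  = -(1|7)    [7 ≡ 7 mod 8 ⇒ (2|7) = +1]
  = -1    [(1|7) = 1]
Product: (1)·(-1) = -1.

-1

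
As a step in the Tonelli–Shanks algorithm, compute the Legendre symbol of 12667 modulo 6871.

Reduce the numerator: 12667 ≡ 5796 (mod 6871), so (12667/6871) = (5796/6871).
Factor out 2: 5796 = 2^2·1449. Since 6871 ≡ 7 (mod 8), (2/6871) = +1, and (2/6871)^2 = +1. Now have (1449/6871).
1449 ≡ 1 (mod 4), so quadratic reciprocity gives (1449/6871) = (6871/1449). Reduce: 6871 ≡ 1075 (mod 1449). Now have (1075/1449).
1449 ≡ 1 (mod 4), so quadratic reciprocity gives (1075/1449) = (1449/1075). Reduce: 1449 ≡ 374 (mod 1075). Now have (374/1075).
Factor out 2: 374 = 2·187. Since 1075 ≡ 3 (mod 8), (2/1075) = -1. Now have -(187/1075).
Both 187 ≡ 3 and 1075 ≡ 3 (mod 4), so reciprocity gives (187/1075) = -(1075/187). Reduce: 1075 ≡ 140 (mod 187). Now have (140/187).
Factor out 2: 140 = 2^2·35. Since 187 ≡ 3 (mod 8), (2/187) = -1, and (2/187)^2 = +1. Now have (35/187).
Both 35 ≡ 3 and 187 ≡ 3 (mod 4), so reciprocity gives (35/187) = -(187/35). Reduce: 187 ≡ 12 (mod 35). Now have -(12/35).
Factor out 2: 12 = 2^2·3. Since 35 ≡ 3 (mod 8), (2/35) = -1, and (2/35)^2 = +1. Now have -(3/35).
Both 3 ≡ 3 and 35 ≡ 3 (mod 4), so reciprocity gives (3/35) = -(35/3). Reduce: 35 ≡ 2 (mod 3). Now have (2/3).
Factor out 2: 2 = 2. Since 3 ≡ 3 (mod 8), (2/3) = -1. Now have -(1/3).
(1/3) = 1. Collecting the sign factors: -1.

-1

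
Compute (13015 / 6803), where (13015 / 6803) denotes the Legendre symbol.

(13015 / 6803)
  = (6212 / 6803)    [13015 ≡ 6212 mod 6803]
  = (1553 / 6803)    [6803 ≡ 3 mod 8 ⇒ (2 / 6803)^2 = +1]
  = (6803 / 1553)    [QR: 1553 ≡ 1 mod 4, sign kept]
  = (591 / 1553)    [6803 ≡ 591 mod 1553]
  = (1553 / 591)    [QR: 1553 ≡ 1 mod 4, sign kept]
  = (371 / 591)    [1553 ≡ 371 mod 591]
  = -(591 / 371)    [QR: both ≡ 3 mod 4, sign flips]
  = -(220 / 371)    [591 ≡ 220 mod 371]
  = -(55 / 371)    [371 ≡ 3 mod 8 ⇒ (2 / 371)^2 = +1]
  = (371 / 55)    [QR: both ≡ 3 mod 4, sign flips]
  = (41 / 55)    [371 ≡ 41 mod 55]
  = (55 / 41)    [QR: 41 ≡ 1 mod 4, sign kept]
  = (14 / 41)    [55 ≡ 14 mod 41]
  = (7 / 41)    [41 ≡ 1 mod 8 ⇒ (2 / 41) = +1]
  = (41 / 7)    [QR: 41 ≡ 1 mod 4, sign kept]
  = (6 / 7)    [41 ≡ 6 mod 7]
  = (3 / 7)    [7 ≡ 7 mod 8 ⇒ (2 / 7) = +1]
  = -(7 / 3)    [QR: both ≡ 3 mod 4, sign flips]
  = -(1 / 3)    [7 ≡ 1 mod 3]
  = -1    [(1 / 3) = 1]

-1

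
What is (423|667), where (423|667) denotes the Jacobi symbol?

-1

(423|667)
  = -(667|423)    [QR: both ≡ 3 mod 4, sign flips]
  = -(244|423)    [667 ≡ 244 mod 423]
  = -(61|423)    [423 ≡ 7 mod 8 ⇒ (2|423)^2 = +1]
  = -(423|61)    [QR: 61 ≡ 1 mod 4, sign kept]
  = -(57|61)    [423 ≡ 57 mod 61]
  = -(61|57)    [QR: 57 ≡ 1 mod 4, sign kept]
  = -(4|57)    [61 ≡ 4 mod 57]
  = -(1|57)    [57 ≡ 1 mod 8 ⇒ (2|57)^2 = +1]
  = -1    [(1|57) = 1]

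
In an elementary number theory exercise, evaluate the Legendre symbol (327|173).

Reduce the numerator: 327 ≡ 154 (mod 173), so (327|173) = (154|173).
Factor out 2: 154 = 2·77. Since 173 ≡ 5 (mod 8), (2|173) = -1. Now have -(77|173).
77 ≡ 1 (mod 4), so quadratic reciprocity gives (77|173) = (173|77). Reduce: 173 ≡ 19 (mod 77). Now have -(19|77).
77 ≡ 1 (mod 4), so quadratic reciprocity gives (19|77) = (77|19). Reduce: 77 ≡ 1 (mod 19). Now have -(1|19).
(1|19) = 1. Collecting the sign factors: -1.

-1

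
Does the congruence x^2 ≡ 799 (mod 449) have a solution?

yes

Reduce the numerator: 799 ≡ 350 (mod 449), so (799/449) = (350/449).
Factor out 2: 350 = 2·175. Since 449 ≡ 1 (mod 8), (2/449) = +1. Now have (175/449).
449 ≡ 1 (mod 4), so quadratic reciprocity gives (175/449) = (449/175). Reduce: 449 ≡ 99 (mod 175). Now have (99/175).
Both 99 ≡ 3 and 175 ≡ 3 (mod 4), so reciprocity gives (99/175) = -(175/99). Reduce: 175 ≡ 76 (mod 99). Now have -(76/99).
Factor out 2: 76 = 2^2·19. Since 99 ≡ 3 (mod 8), (2/99) = -1, and (2/99)^2 = +1. Now have -(19/99).
Both 19 ≡ 3 and 99 ≡ 3 (mod 4), so reciprocity gives (19/99) = -(99/19). Reduce: 99 ≡ 4 (mod 19). Now have (4/19).
Factor out 2: 4 = 2^2. Since 19 ≡ 3 (mod 8), (2/19) = -1, and (2/19)^2 = +1. Now have (1/19).
(1/19) = 1. Collecting the sign factors: 1.
The Legendre symbol is 1, so x^2 ≡ 799 (mod 449) has solution.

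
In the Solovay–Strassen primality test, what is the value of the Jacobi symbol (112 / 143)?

(112 / 143)
  = (7 / 143)    [143 ≡ 7 mod 8 ⇒ (2 / 143)^4 = +1]
  = -(143 / 7)    [QR: both ≡ 3 mod 4, sign flips]
  = -(3 / 7)    [143 ≡ 3 mod 7]
  = (7 / 3)    [QR: both ≡ 3 mod 4, sign flips]
  = (1 / 3)    [7 ≡ 1 mod 3]
  = 1    [(1 / 3) = 1]

1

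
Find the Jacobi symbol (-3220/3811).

(-3220/3811)
  = (591/3811)    [-3220 ≡ 591 mod 3811]
  = -(3811/591)    [QR: both ≡ 3 mod 4, sign flips]
  = -(265/591)    [3811 ≡ 265 mod 591]
  = -(591/265)    [QR: 265 ≡ 1 mod 4, sign kept]
  = -(61/265)    [591 ≡ 61 mod 265]
  = -(265/61)    [QR: 61 ≡ 1 mod 4, sign kept]
  = -(21/61)    [265 ≡ 21 mod 61]
  = -(61/21)    [QR: 21 ≡ 1 mod 4, sign kept]
  = -(19/21)    [61 ≡ 19 mod 21]
  = -(21/19)    [QR: 21 ≡ 1 mod 4, sign kept]
  = -(2/19)    [21 ≡ 2 mod 19]
  = (1/19)    [19 ≡ 3 mod 8 ⇒ (2/19) = -1]
  = 1    [(1/19) = 1]

1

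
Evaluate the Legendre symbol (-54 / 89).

(-54 / 89)
  = (35 / 89)    [-54 ≡ 35 mod 89]
  = (89 / 35)    [QR: 89 ≡ 1 mod 4, sign kept]
  = (19 / 35)    [89 ≡ 19 mod 35]
  = -(35 / 19)    [QR: both ≡ 3 mod 4, sign flips]
  = -(16 / 19)    [35 ≡ 16 mod 19]
  = -(1 / 19)    [19 ≡ 3 mod 8 ⇒ (2 / 19)^4 = +1]
  = -1    [(1 / 19) = 1]

-1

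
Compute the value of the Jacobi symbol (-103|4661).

(-103|4661)
  = (103|4661)    [4661 ≡ 1 mod 4 ⇒ (-1|4661) = +1]
  = (4661|103)    [QR: 4661 ≡ 1 mod 4, sign kept]
  = (26|103)    [4661 ≡ 26 mod 103]
  = (13|103)    [103 ≡ 7 mod 8 ⇒ (2|103) = +1]
  = (103|13)    [QR: 13 ≡ 1 mod 4, sign kept]
  = (12|13)    [103 ≡ 12 mod 13]
  = (3|13)    [13 ≡ 5 mod 8 ⇒ (2|13)^2 = +1]
  = (13|3)    [QR: 13 ≡ 1 mod 4, sign kept]
  = (1|3)    [13 ≡ 1 mod 3]
  = 1    [(1|3) = 1]

1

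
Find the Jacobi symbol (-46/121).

1

(-46/121)
  = (75/121)    [-46 ≡ 75 mod 121]
  = (121/75)    [QR: 121 ≡ 1 mod 4, sign kept]
  = (46/75)    [121 ≡ 46 mod 75]
  = -(23/75)    [75 ≡ 3 mod 8 ⇒ (2/75) = -1]
  = (75/23)    [QR: both ≡ 3 mod 4, sign flips]
  = (6/23)    [75 ≡ 6 mod 23]
  = (3/23)    [23 ≡ 7 mod 8 ⇒ (2/23) = +1]
  = -(23/3)    [QR: both ≡ 3 mod 4, sign flips]
  = -(2/3)    [23 ≡ 2 mod 3]
  = (1/3)    [3 ≡ 3 mod 8 ⇒ (2/3) = -1]
  = 1    [(1/3) = 1]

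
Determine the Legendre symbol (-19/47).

1

(-19/47)
  = (28/47)    [-19 ≡ 28 mod 47]
  = (7/47)    [47 ≡ 7 mod 8 ⇒ (2/47)^2 = +1]
  = -(47/7)    [QR: both ≡ 3 mod 4, sign flips]
  = -(5/7)    [47 ≡ 5 mod 7]
  = -(7/5)    [QR: 5 ≡ 1 mod 4, sign kept]
  = -(2/5)    [7 ≡ 2 mod 5]
  = (1/5)    [5 ≡ 5 mod 8 ⇒ (2/5) = -1]
  = 1    [(1/5) = 1]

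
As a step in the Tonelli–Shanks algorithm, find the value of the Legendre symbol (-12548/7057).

-1

(-12548/7057)
  = (12548/7057)    [7057 ≡ 1 mod 4 ⇒ (-1/7057) = +1]
  = (5491/7057)    [12548 ≡ 5491 mod 7057]
  = (7057/5491)    [QR: 7057 ≡ 1 mod 4, sign kept]
  = (1566/5491)    [7057 ≡ 1566 mod 5491]
  = -(783/5491)    [5491 ≡ 3 mod 8 ⇒ (2/5491) = -1]
  = (5491/783)    [QR: both ≡ 3 mod 4, sign flips]
  = (10/783)    [5491 ≡ 10 mod 783]
  = (5/783)    [783 ≡ 7 mod 8 ⇒ (2/783) = +1]
  = (783/5)    [QR: 5 ≡ 1 mod 4, sign kept]
  = (3/5)    [783 ≡ 3 mod 5]
  = (5/3)    [QR: 5 ≡ 1 mod 4, sign kept]
  = (2/3)    [5 ≡ 2 mod 3]
  = -(1/3)    [3 ≡ 3 mod 8 ⇒ (2/3) = -1]
  = -1    [(1/3) = 1]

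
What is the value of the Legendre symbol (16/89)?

(16/89)
  = (1/89)    [89 ≡ 1 mod 8 ⇒ (2/89)^4 = +1]
  = 1    [(1/89) = 1]

1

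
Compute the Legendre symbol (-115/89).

(-115/89)
  = (115/89)    [89 ≡ 1 mod 4 ⇒ (-1/89) = +1]
  = (26/89)    [115 ≡ 26 mod 89]
  = (13/89)    [89 ≡ 1 mod 8 ⇒ (2/89) = +1]
  = (89/13)    [QR: 13 ≡ 1 mod 4, sign kept]
  = (11/13)    [89 ≡ 11 mod 13]
  = (13/11)    [QR: 13 ≡ 1 mod 4, sign kept]
  = (2/11)    [13 ≡ 2 mod 11]
  = -(1/11)    [11 ≡ 3 mod 8 ⇒ (2/11) = -1]
  = -1    [(1/11) = 1]

-1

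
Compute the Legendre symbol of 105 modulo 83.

-1

Reduce the numerator: 105 ≡ 22 (mod 83), so (105 / 83) = (22 / 83).
Factor out 2: 22 = 2·11. Since 83 ≡ 3 (mod 8), (2 / 83) = -1. Now have -(11 / 83).
Both 11 ≡ 3 and 83 ≡ 3 (mod 4), so reciprocity gives (11 / 83) = -(83 / 11). Reduce: 83 ≡ 6 (mod 11). Now have (6 / 11).
Factor out 2: 6 = 2·3. Since 11 ≡ 3 (mod 8), (2 / 11) = -1. Now have -(3 / 11).
Both 3 ≡ 3 and 11 ≡ 3 (mod 4), so reciprocity gives (3 / 11) = -(11 / 3). Reduce: 11 ≡ 2 (mod 3). Now have (2 / 3).
Factor out 2: 2 = 2. Since 3 ≡ 3 (mod 8), (2 / 3) = -1. Now have -(1 / 3).
(1 / 3) = 1. Collecting the sign factors: -1.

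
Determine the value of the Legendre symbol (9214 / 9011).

(9214 / 9011)
  = (203 / 9011)    [9214 ≡ 203 mod 9011]
  = -(9011 / 203)    [QR: both ≡ 3 mod 4, sign flips]
  = -(79 / 203)    [9011 ≡ 79 mod 203]
  = (203 / 79)    [QR: both ≡ 3 mod 4, sign flips]
  = (45 / 79)    [203 ≡ 45 mod 79]
  = (79 / 45)    [QR: 45 ≡ 1 mod 4, sign kept]
  = (34 / 45)    [79 ≡ 34 mod 45]
  = -(17 / 45)    [45 ≡ 5 mod 8 ⇒ (2 / 45) = -1]
  = -(45 / 17)    [QR: 17 ≡ 1 mod 4, sign kept]
  = -(11 / 17)    [45 ≡ 11 mod 17]
  = -(17 / 11)    [QR: 17 ≡ 1 mod 4, sign kept]
  = -(6 / 11)    [17 ≡ 6 mod 11]
  = (3 / 11)    [11 ≡ 3 mod 8 ⇒ (2 / 11) = -1]
  = -(11 / 3)    [QR: both ≡ 3 mod 4, sign flips]
  = -(2 / 3)    [11 ≡ 2 mod 3]
  = (1 / 3)    [3 ≡ 3 mod 8 ⇒ (2 / 3) = -1]
  = 1    [(1 / 3) = 1]

1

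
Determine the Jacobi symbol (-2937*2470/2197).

0

By multiplicativity, (-2937·2470/2197) = (-2937/2197)·(2470/2197).
First factor (-2937/2197):
Reduce the numerator: -2937 ≡ 1457 (mod 2197), so (-2937/2197) = (1457/2197).
1457 ≡ 1 (mod 4), so quadratic reciprocity gives (1457/2197) = (2197/1457). Reduce: 2197 ≡ 740 (mod 1457). Now have (740/1457).
Factor out 2: 740 = 2^2·185. Since 1457 ≡ 1 (mod 8), (2/1457) = +1, and (2/1457)^2 = +1. Now have (185/1457).
185 ≡ 1 (mod 4), so quadratic reciprocity gives (185/1457) = (1457/185). Reduce: 1457 ≡ 162 (mod 185). Now have (162/185).
Factor out 2: 162 = 2·81. Since 185 ≡ 1 (mod 8), (2/185) = +1. Now have (81/185).
81 ≡ 1 (mod 4), so quadratic reciprocity gives (81/185) = (185/81). Reduce: 185 ≡ 23 (mod 81). Now have (23/81).
81 ≡ 1 (mod 4), so quadratic reciprocity gives (23/81) = (81/23). Reduce: 81 ≡ 12 (mod 23). Now have (12/23).
Factor out 2: 12 = 2^2·3. Since 23 ≡ 7 (mod 8), (2/23) = +1, and (2/23)^2 = +1. Now have (3/23).
Both 3 ≡ 3 and 23 ≡ 3 (mod 4), so reciprocity gives (3/23) = -(23/3). Reduce: 23 ≡ 2 (mod 3). Now have -(2/3).
Factor out 2: 2 = 2. Since 3 ≡ 3 (mod 8), (2/3) = -1. Now have (1/3).
(1/3) = 1. Collecting the sign factors: 1.
Second factor (2470/2197):
Reduce the numerator: 2470 ≡ 273 (mod 2197), so (2470/2197) = (273/2197).
273 ≡ 1 (mod 4), so quadratic reciprocity gives (273/2197) = (2197/273). Reduce: 2197 ≡ 13 (mod 273). Now have (13/273).
13 ≡ 1 (mod 4), so quadratic reciprocity gives (13/273) = (273/13). Reduce: 273 ≡ 0 (mod 13). Now have (0/13).
The numerator is now 0 with denominator 13 > 1: the symbol is 0.
Product: (1)·(0) = 0.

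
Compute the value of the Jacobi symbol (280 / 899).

-1

Factor out 2: 280 = 2^3·35. Since 899 ≡ 3 (mod 8), (2 / 899) = -1, and (2 / 899)^3 = -1. Now have -(35 / 899).
Both 35 ≡ 3 and 899 ≡ 3 (mod 4), so reciprocity gives (35 / 899) = -(899 / 35). Reduce: 899 ≡ 24 (mod 35). Now have (24 / 35).
Factor out 2: 24 = 2^3·3. Since 35 ≡ 3 (mod 8), (2 / 35) = -1, and (2 / 35)^3 = -1. Now have -(3 / 35).
Both 3 ≡ 3 and 35 ≡ 3 (mod 4), so reciprocity gives (3 / 35) = -(35 / 3). Reduce: 35 ≡ 2 (mod 3). Now have (2 / 3).
Factor out 2: 2 = 2. Since 3 ≡ 3 (mod 8), (2 / 3) = -1. Now have -(1 / 3).
(1 / 3) = 1. Collecting the sign factors: -1.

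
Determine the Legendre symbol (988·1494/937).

By multiplicativity, (988·1494/937) = (988/937)·(1494/937).
First factor (988/937):
(988/937)
  = (51/937)    [988 ≡ 51 mod 937]
  = (937/51)    [QR: 937 ≡ 1 mod 4, sign kept]
  = (19/51)    [937 ≡ 19 mod 51]
  = -(51/19)    [QR: both ≡ 3 mod 4, sign flips]
  = -(13/19)    [51 ≡ 13 mod 19]
  = -(19/13)    [QR: 13 ≡ 1 mod 4, sign kept]
  = -(6/13)    [19 ≡ 6 mod 13]
  = (3/13)    [13 ≡ 5 mod 8 ⇒ (2/13) = -1]
  = (13/3)    [QR: 13 ≡ 1 mod 4, sign kept]
  = (1/3)    [13 ≡ 1 mod 3]
  = 1    [(1/3) = 1]
Second factor (1494/937):
(1494/937)
  = (557/937)    [1494 ≡ 557 mod 937]
  = (937/557)    [QR: 557 ≡ 1 mod 4, sign kept]
  = (380/557)    [937 ≡ 380 mod 557]
  = (95/557)    [557 ≡ 5 mod 8 ⇒ (2/557)^2 = +1]
  = (557/95)    [QR: 557 ≡ 1 mod 4, sign kept]
  = (82/95)    [557 ≡ 82 mod 95]
  = (41/95)    [95 ≡ 7 mod 8 ⇒ (2/95) = +1]
  = (95/41)    [QR: 41 ≡ 1 mod 4, sign kept]
  = (13/41)    [95 ≡ 13 mod 41]
  = (41/13)    [QR: 13 ≡ 1 mod 4, sign kept]
  = (2/13)    [41 ≡ 2 mod 13]
  = -(1/13)    [13 ≡ 5 mod 8 ⇒ (2/13) = -1]
  = -1    [(1/13) = 1]
Product: (1)·(-1) = -1.

-1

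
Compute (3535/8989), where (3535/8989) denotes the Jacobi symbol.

0

8989 ≡ 1 (mod 4), so quadratic reciprocity gives (3535/8989) = (8989/3535). Reduce: 8989 ≡ 1919 (mod 3535). Now have (1919/3535).
Both 1919 ≡ 3 and 3535 ≡ 3 (mod 4), so reciprocity gives (1919/3535) = -(3535/1919). Reduce: 3535 ≡ 1616 (mod 1919). Now have -(1616/1919).
Factor out 2: 1616 = 2^4·101. Since 1919 ≡ 7 (mod 8), (2/1919) = +1, and (2/1919)^4 = +1. Now have -(101/1919).
101 ≡ 1 (mod 4), so quadratic reciprocity gives (101/1919) = (1919/101). Reduce: 1919 ≡ 0 (mod 101). Now have -(0/101).
The numerator is now 0 with denominator 101 > 1: the symbol is 0.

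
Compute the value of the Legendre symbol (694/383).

Reduce the numerator: 694 ≡ 311 (mod 383), so (694/383) = (311/383).
Both 311 ≡ 3 and 383 ≡ 3 (mod 4), so reciprocity gives (311/383) = -(383/311). Reduce: 383 ≡ 72 (mod 311). Now have -(72/311).
Factor out 2: 72 = 2^3·9. Since 311 ≡ 7 (mod 8), (2/311) = +1, and (2/311)^3 = +1. Now have -(9/311).
9 ≡ 1 (mod 4), so quadratic reciprocity gives (9/311) = (311/9). Reduce: 311 ≡ 5 (mod 9). Now have -(5/9).
5 ≡ 1 (mod 4), so quadratic reciprocity gives (5/9) = (9/5). Reduce: 9 ≡ 4 (mod 5). Now have -(4/5).
Factor out 2: 4 = 2^2. Since 5 ≡ 5 (mod 8), (2/5) = -1, and (2/5)^2 = +1. Now have -(1/5).
(1/5) = 1. Collecting the sign factors: -1.

-1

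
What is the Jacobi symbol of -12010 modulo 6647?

-1

(-12010 / 6647)
  = -(12010 / 6647)    [6647 ≡ 3 mod 4 ⇒ (-1 / 6647) = -1]
  = -(5363 / 6647)    [12010 ≡ 5363 mod 6647]
  = (6647 / 5363)    [QR: both ≡ 3 mod 4, sign flips]
  = (1284 / 5363)    [6647 ≡ 1284 mod 5363]
  = (321 / 5363)    [5363 ≡ 3 mod 8 ⇒ (2 / 5363)^2 = +1]
  = (5363 / 321)    [QR: 321 ≡ 1 mod 4, sign kept]
  = (227 / 321)    [5363 ≡ 227 mod 321]
  = (321 / 227)    [QR: 321 ≡ 1 mod 4, sign kept]
  = (94 / 227)    [321 ≡ 94 mod 227]
  = -(47 / 227)    [227 ≡ 3 mod 8 ⇒ (2 / 227) = -1]
  = (227 / 47)    [QR: both ≡ 3 mod 4, sign flips]
  = (39 / 47)    [227 ≡ 39 mod 47]
  = -(47 / 39)    [QR: both ≡ 3 mod 4, sign flips]
  = -(8 / 39)    [47 ≡ 8 mod 39]
  = -(1 / 39)    [39 ≡ 7 mod 8 ⇒ (2 / 39)^3 = +1]
  = -1    [(1 / 39) = 1]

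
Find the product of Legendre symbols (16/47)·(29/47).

By multiplicativity, (16·29/47) = (16/47)·(29/47).
First factor (16/47):
(16/47)
  = (1/47)    [47 ≡ 7 mod 8 ⇒ (2/47)^4 = +1]
  = 1    [(1/47) = 1]
Second factor (29/47):
(29/47)
  = (47/29)    [QR: 29 ≡ 1 mod 4, sign kept]
  = (18/29)    [47 ≡ 18 mod 29]
  = -(9/29)    [29 ≡ 5 mod 8 ⇒ (2/29) = -1]
  = -(29/9)    [QR: 9 ≡ 1 mod 4, sign kept]
  = -(2/9)    [29 ≡ 2 mod 9]
  = -(1/9)    [9 ≡ 1 mod 8 ⇒ (2/9) = +1]
  = -1    [(1/9) = 1]
Product: (1)·(-1) = -1.

-1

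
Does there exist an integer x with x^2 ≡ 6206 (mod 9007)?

(6206|9007)
  = (3103|9007)    [9007 ≡ 7 mod 8 ⇒ (2|9007) = +1]
  = -(9007|3103)    [QR: both ≡ 3 mod 4, sign flips]
  = -(2801|3103)    [9007 ≡ 2801 mod 3103]
  = -(3103|2801)    [QR: 2801 ≡ 1 mod 4, sign kept]
  = -(302|2801)    [3103 ≡ 302 mod 2801]
  = -(151|2801)    [2801 ≡ 1 mod 8 ⇒ (2|2801) = +1]
  = -(2801|151)    [QR: 2801 ≡ 1 mod 4, sign kept]
  = -(83|151)    [2801 ≡ 83 mod 151]
  = (151|83)    [QR: both ≡ 3 mod 4, sign flips]
  = (68|83)    [151 ≡ 68 mod 83]
  = (17|83)    [83 ≡ 3 mod 8 ⇒ (2|83)^2 = +1]
  = (83|17)    [QR: 17 ≡ 1 mod 4, sign kept]
  = (15|17)    [83 ≡ 15 mod 17]
  = (17|15)    [QR: 17 ≡ 1 mod 4, sign kept]
  = (2|15)    [17 ≡ 2 mod 15]
  = (1|15)    [15 ≡ 7 mod 8 ⇒ (2|15) = +1]
  = 1    [(1|15) = 1]
(6206|9007) = 1, and 9007 is prime, so 6206 is a quadratic residue mod 9007.

yes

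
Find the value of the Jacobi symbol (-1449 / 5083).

0

Reduce the numerator: -1449 ≡ 3634 (mod 5083), so (-1449 / 5083) = (3634 / 5083).
Factor out 2: 3634 = 2·1817. Since 5083 ≡ 3 (mod 8), (2 / 5083) = -1. Now have -(1817 / 5083).
1817 ≡ 1 (mod 4), so quadratic reciprocity gives (1817 / 5083) = (5083 / 1817). Reduce: 5083 ≡ 1449 (mod 1817). Now have -(1449 / 1817).
1449 ≡ 1 (mod 4), so quadratic reciprocity gives (1449 / 1817) = (1817 / 1449). Reduce: 1817 ≡ 368 (mod 1449). Now have -(368 / 1449).
Factor out 2: 368 = 2^4·23. Since 1449 ≡ 1 (mod 8), (2 / 1449) = +1, and (2 / 1449)^4 = +1. Now have -(23 / 1449).
1449 ≡ 1 (mod 4), so quadratic reciprocity gives (23 / 1449) = (1449 / 23). Reduce: 1449 ≡ 0 (mod 23). Now have -(0 / 23).
The numerator is now 0 with denominator 23 > 1: the symbol is 0.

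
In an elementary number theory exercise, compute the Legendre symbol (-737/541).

Reduce the numerator: -737 ≡ 345 (mod 541), so (-737/541) = (345/541).
345 ≡ 1 (mod 4), so quadratic reciprocity gives (345/541) = (541/345). Reduce: 541 ≡ 196 (mod 345). Now have (196/345).
Factor out 2: 196 = 2^2·49. Since 345 ≡ 1 (mod 8), (2/345) = +1, and (2/345)^2 = +1. Now have (49/345).
49 ≡ 1 (mod 4), so quadratic reciprocity gives (49/345) = (345/49). Reduce: 345 ≡ 2 (mod 49). Now have (2/49).
Factor out 2: 2 = 2. Since 49 ≡ 1 (mod 8), (2/49) = +1. Now have (1/49).
(1/49) = 1. Collecting the sign factors: 1.

1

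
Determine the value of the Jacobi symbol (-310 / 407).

(-310 / 407)
  = (97 / 407)    [-310 ≡ 97 mod 407]
  = (407 / 97)    [QR: 97 ≡ 1 mod 4, sign kept]
  = (19 / 97)    [407 ≡ 19 mod 97]
  = (97 / 19)    [QR: 97 ≡ 1 mod 4, sign kept]
  = (2 / 19)    [97 ≡ 2 mod 19]
  = -(1 / 19)    [19 ≡ 3 mod 8 ⇒ (2 / 19) = -1]
  = -1    [(1 / 19) = 1]

-1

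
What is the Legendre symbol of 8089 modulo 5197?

-1

Reduce the numerator: 8089 ≡ 2892 (mod 5197), so (8089/5197) = (2892/5197).
Factor out 2: 2892 = 2^2·723. Since 5197 ≡ 5 (mod 8), (2/5197) = -1, and (2/5197)^2 = +1. Now have (723/5197).
5197 ≡ 1 (mod 4), so quadratic reciprocity gives (723/5197) = (5197/723). Reduce: 5197 ≡ 136 (mod 723). Now have (136/723).
Factor out 2: 136 = 2^3·17. Since 723 ≡ 3 (mod 8), (2/723) = -1, and (2/723)^3 = -1. Now have -(17/723).
17 ≡ 1 (mod 4), so quadratic reciprocity gives (17/723) = (723/17). Reduce: 723 ≡ 9 (mod 17). Now have -(9/17).
9 ≡ 1 (mod 4), so quadratic reciprocity gives (9/17) = (17/9). Reduce: 17 ≡ 8 (mod 9). Now have -(8/9).
Factor out 2: 8 = 2^3. Since 9 ≡ 1 (mod 8), (2/9) = +1, and (2/9)^3 = +1. Now have -(1/9).
(1/9) = 1. Collecting the sign factors: -1.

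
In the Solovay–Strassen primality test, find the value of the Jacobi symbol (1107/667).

Reduce the numerator: 1107 ≡ 440 (mod 667), so (1107/667) = (440/667).
Factor out 2: 440 = 2^3·55. Since 667 ≡ 3 (mod 8), (2/667) = -1, and (2/667)^3 = -1. Now have -(55/667).
Both 55 ≡ 3 and 667 ≡ 3 (mod 4), so reciprocity gives (55/667) = -(667/55). Reduce: 667 ≡ 7 (mod 55). Now have (7/55).
Both 7 ≡ 3 and 55 ≡ 3 (mod 4), so reciprocity gives (7/55) = -(55/7). Reduce: 55 ≡ 6 (mod 7). Now have -(6/7).
Factor out 2: 6 = 2·3. Since 7 ≡ 7 (mod 8), (2/7) = +1. Now have -(3/7).
Both 3 ≡ 3 and 7 ≡ 3 (mod 4), so reciprocity gives (3/7) = -(7/3). Reduce: 7 ≡ 1 (mod 3). Now have (1/3).
(1/3) = 1. Collecting the sign factors: 1.

1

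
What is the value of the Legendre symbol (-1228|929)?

Pull out -1: (-1228|929) = (-1|929)·(1228|929). Since 929 ≡ 1 (mod 4), (-1|929) = +1. Now have (1228|929).
Reduce the numerator: 1228 ≡ 299 (mod 929), so (1228|929) = (299|929).
929 ≡ 1 (mod 4), so quadratic reciprocity gives (299|929) = (929|299). Reduce: 929 ≡ 32 (mod 299). Now have (32|299).
Factor out 2: 32 = 2^5. Since 299 ≡ 3 (mod 8), (2|299) = -1, and (2|299)^5 = -1. Now have -(1|299).
(1|299) = 1. Collecting the sign factors: -1.

-1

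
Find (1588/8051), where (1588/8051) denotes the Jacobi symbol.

1

Factor out 2: 1588 = 2^2·397. Since 8051 ≡ 3 (mod 8), (2/8051) = -1, and (2/8051)^2 = +1. Now have (397/8051).
397 ≡ 1 (mod 4), so quadratic reciprocity gives (397/8051) = (8051/397). Reduce: 8051 ≡ 111 (mod 397). Now have (111/397).
397 ≡ 1 (mod 4), so quadratic reciprocity gives (111/397) = (397/111). Reduce: 397 ≡ 64 (mod 111). Now have (64/111).
Factor out 2: 64 = 2^6. Since 111 ≡ 7 (mod 8), (2/111) = +1, and (2/111)^6 = +1. Now have (1/111).
(1/111) = 1. Collecting the sign factors: 1.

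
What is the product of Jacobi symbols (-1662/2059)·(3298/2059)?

By multiplicativity, (-1662·3298/2059) = (-1662/2059)·(3298/2059).
First factor (-1662/2059):
(-1662/2059)
  = (397/2059)    [-1662 ≡ 397 mod 2059]
  = (2059/397)    [QR: 397 ≡ 1 mod 4, sign kept]
  = (74/397)    [2059 ≡ 74 mod 397]
  = -(37/397)    [397 ≡ 5 mod 8 ⇒ (2/397) = -1]
  = -(397/37)    [QR: 37 ≡ 1 mod 4, sign kept]
  = -(27/37)    [397 ≡ 27 mod 37]
  = -(37/27)    [QR: 37 ≡ 1 mod 4, sign kept]
  = -(10/27)    [37 ≡ 10 mod 27]
  = (5/27)    [27 ≡ 3 mod 8 ⇒ (2/27) = -1]
  = (27/5)    [QR: 5 ≡ 1 mod 4, sign kept]
  = (2/5)    [27 ≡ 2 mod 5]
  = -(1/5)    [5 ≡ 5 mod 8 ⇒ (2/5) = -1]
  = -1    [(1/5) = 1]
Second factor (3298/2059):
(3298/2059)
  = (1239/2059)    [3298 ≡ 1239 mod 2059]
  = -(2059/1239)    [QR: both ≡ 3 mod 4, sign flips]
  = -(820/1239)    [2059 ≡ 820 mod 1239]
  = -(205/1239)    [1239 ≡ 7 mod 8 ⇒ (2/1239)^2 = +1]
  = -(1239/205)    [QR: 205 ≡ 1 mod 4, sign kept]
  = -(9/205)    [1239 ≡ 9 mod 205]
  = -(205/9)    [QR: 9 ≡ 1 mod 4, sign kept]
  = -(7/9)    [205 ≡ 7 mod 9]
  = -(9/7)    [QR: 9 ≡ 1 mod 4, sign kept]
  = -(2/7)    [9 ≡ 2 mod 7]
  = -(1/7)    [7 ≡ 7 mod 8 ⇒ (2/7) = +1]
  = -1    [(1/7) = 1]
Product: (-1)·(-1) = 1.

1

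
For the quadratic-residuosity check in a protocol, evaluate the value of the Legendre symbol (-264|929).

-1

Reduce the numerator: -264 ≡ 665 (mod 929), so (-264|929) = (665|929).
665 ≡ 1 (mod 4), so quadratic reciprocity gives (665|929) = (929|665). Reduce: 929 ≡ 264 (mod 665). Now have (264|665).
Factor out 2: 264 = 2^3·33. Since 665 ≡ 1 (mod 8), (2|665) = +1, and (2|665)^3 = +1. Now have (33|665).
33 ≡ 1 (mod 4), so quadratic reciprocity gives (33|665) = (665|33). Reduce: 665 ≡ 5 (mod 33). Now have (5|33).
5 ≡ 1 (mod 4), so quadratic reciprocity gives (5|33) = (33|5). Reduce: 33 ≡ 3 (mod 5). Now have (3|5).
5 ≡ 1 (mod 4), so quadratic reciprocity gives (3|5) = (5|3). Reduce: 5 ≡ 2 (mod 3). Now have (2|3).
Factor out 2: 2 = 2. Since 3 ≡ 3 (mod 8), (2|3) = -1. Now have -(1|3).
(1|3) = 1. Collecting the sign factors: -1.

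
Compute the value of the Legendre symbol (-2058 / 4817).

-1

Reduce the numerator: -2058 ≡ 2759 (mod 4817), so (-2058 / 4817) = (2759 / 4817).
4817 ≡ 1 (mod 4), so quadratic reciprocity gives (2759 / 4817) = (4817 / 2759). Reduce: 4817 ≡ 2058 (mod 2759). Now have (2058 / 2759).
Factor out 2: 2058 = 2·1029. Since 2759 ≡ 7 (mod 8), (2 / 2759) = +1. Now have (1029 / 2759).
1029 ≡ 1 (mod 4), so quadratic reciprocity gives (1029 / 2759) = (2759 / 1029). Reduce: 2759 ≡ 701 (mod 1029). Now have (701 / 1029).
701 ≡ 1 (mod 4), so quadratic reciprocity gives (701 / 1029) = (1029 / 701). Reduce: 1029 ≡ 328 (mod 701). Now have (328 / 701).
Factor out 2: 328 = 2^3·41. Since 701 ≡ 5 (mod 8), (2 / 701) = -1, and (2 / 701)^3 = -1. Now have -(41 / 701).
41 ≡ 1 (mod 4), so quadratic reciprocity gives (41 / 701) = (701 / 41). Reduce: 701 ≡ 4 (mod 41). Now have -(4 / 41).
Factor out 2: 4 = 2^2. Since 41 ≡ 1 (mod 8), (2 / 41) = +1, and (2 / 41)^2 = +1. Now have -(1 / 41).
(1 / 41) = 1. Collecting the sign factors: -1.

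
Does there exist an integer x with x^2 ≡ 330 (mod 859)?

no

(330/859)
  = -(165/859)    [859 ≡ 3 mod 8 ⇒ (2/859) = -1]
  = -(859/165)    [QR: 165 ≡ 1 mod 4, sign kept]
  = -(34/165)    [859 ≡ 34 mod 165]
  = (17/165)    [165 ≡ 5 mod 8 ⇒ (2/165) = -1]
  = (165/17)    [QR: 17 ≡ 1 mod 4, sign kept]
  = (12/17)    [165 ≡ 12 mod 17]
  = (3/17)    [17 ≡ 1 mod 8 ⇒ (2/17)^2 = +1]
  = (17/3)    [QR: 17 ≡ 1 mod 4, sign kept]
  = (2/3)    [17 ≡ 2 mod 3]
  = -(1/3)    [3 ≡ 3 mod 8 ⇒ (2/3) = -1]
  = -1    [(1/3) = 1]
The Legendre symbol is -1, so x^2 ≡ 330 (mod 859) has no solution.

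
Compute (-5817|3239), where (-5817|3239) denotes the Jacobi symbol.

Reduce the numerator: -5817 ≡ 661 (mod 3239), so (-5817|3239) = (661|3239).
661 ≡ 1 (mod 4), so quadratic reciprocity gives (661|3239) = (3239|661). Reduce: 3239 ≡ 595 (mod 661). Now have (595|661).
661 ≡ 1 (mod 4), so quadratic reciprocity gives (595|661) = (661|595). Reduce: 661 ≡ 66 (mod 595). Now have (66|595).
Factor out 2: 66 = 2·33. Since 595 ≡ 3 (mod 8), (2|595) = -1. Now have -(33|595).
33 ≡ 1 (mod 4), so quadratic reciprocity gives (33|595) = (595|33). Reduce: 595 ≡ 1 (mod 33). Now have -(1|33).
(1|33) = 1. Collecting the sign factors: -1.

-1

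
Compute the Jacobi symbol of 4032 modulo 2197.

-1

(4032|2197)
  = (1835|2197)    [4032 ≡ 1835 mod 2197]
  = (2197|1835)    [QR: 2197 ≡ 1 mod 4, sign kept]
  = (362|1835)    [2197 ≡ 362 mod 1835]
  = -(181|1835)    [1835 ≡ 3 mod 8 ⇒ (2|1835) = -1]
  = -(1835|181)    [QR: 181 ≡ 1 mod 4, sign kept]
  = -(25|181)    [1835 ≡ 25 mod 181]
  = -(181|25)    [QR: 25 ≡ 1 mod 4, sign kept]
  = -(6|25)    [181 ≡ 6 mod 25]
  = -(3|25)    [25 ≡ 1 mod 8 ⇒ (2|25) = +1]
  = -(25|3)    [QR: 25 ≡ 1 mod 4, sign kept]
  = -(1|3)    [25 ≡ 1 mod 3]
  = -1    [(1|3) = 1]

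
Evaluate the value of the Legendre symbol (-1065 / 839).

Reduce the numerator: -1065 ≡ 613 (mod 839), so (-1065 / 839) = (613 / 839).
613 ≡ 1 (mod 4), so quadratic reciprocity gives (613 / 839) = (839 / 613). Reduce: 839 ≡ 226 (mod 613). Now have (226 / 613).
Factor out 2: 226 = 2·113. Since 613 ≡ 5 (mod 8), (2 / 613) = -1. Now have -(113 / 613).
113 ≡ 1 (mod 4), so quadratic reciprocity gives (113 / 613) = (613 / 113). Reduce: 613 ≡ 48 (mod 113). Now have -(48 / 113).
Factor out 2: 48 = 2^4·3. Since 113 ≡ 1 (mod 8), (2 / 113) = +1, and (2 / 113)^4 = +1. Now have -(3 / 113).
113 ≡ 1 (mod 4), so quadratic reciprocity gives (3 / 113) = (113 / 3). Reduce: 113 ≡ 2 (mod 3). Now have -(2 / 3).
Factor out 2: 2 = 2. Since 3 ≡ 3 (mod 8), (2 / 3) = -1. Now have (1 / 3).
(1 / 3) = 1. Collecting the sign factors: 1.

1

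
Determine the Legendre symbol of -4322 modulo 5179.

-1

(-4322/5179)
  = -(4322/5179)    [5179 ≡ 3 mod 4 ⇒ (-1/5179) = -1]
  = (2161/5179)    [5179 ≡ 3 mod 8 ⇒ (2/5179) = -1]
  = (5179/2161)    [QR: 2161 ≡ 1 mod 4, sign kept]
  = (857/2161)    [5179 ≡ 857 mod 2161]
  = (2161/857)    [QR: 857 ≡ 1 mod 4, sign kept]
  = (447/857)    [2161 ≡ 447 mod 857]
  = (857/447)    [QR: 857 ≡ 1 mod 4, sign kept]
  = (410/447)    [857 ≡ 410 mod 447]
  = (205/447)    [447 ≡ 7 mod 8 ⇒ (2/447) = +1]
  = (447/205)    [QR: 205 ≡ 1 mod 4, sign kept]
  = (37/205)    [447 ≡ 37 mod 205]
  = (205/37)    [QR: 37 ≡ 1 mod 4, sign kept]
  = (20/37)    [205 ≡ 20 mod 37]
  = (5/37)    [37 ≡ 5 mod 8 ⇒ (2/37)^2 = +1]
  = (37/5)    [QR: 5 ≡ 1 mod 4, sign kept]
  = (2/5)    [37 ≡ 2 mod 5]
  = -(1/5)    [5 ≡ 5 mod 8 ⇒ (2/5) = -1]
  = -1    [(1/5) = 1]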